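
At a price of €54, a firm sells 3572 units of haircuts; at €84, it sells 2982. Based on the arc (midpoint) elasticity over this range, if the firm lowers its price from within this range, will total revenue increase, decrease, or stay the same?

Arc ε = (-590/30)(69.00/3277.0) ≈ -0.414.
|ε| = 0.41 < 1, so demand is inelastic. A price cut therefore reduces total revenue.

decrease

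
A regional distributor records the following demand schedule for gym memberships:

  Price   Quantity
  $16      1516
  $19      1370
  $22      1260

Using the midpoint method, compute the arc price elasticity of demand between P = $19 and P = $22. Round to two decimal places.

At P = 19, Q = 1370; at P = 22, Q = 1260.
ΔQ = -110, ΔP = 3. Midpoints: P̄ = 20.50, Q̄ = 1315.0.
ε = (ΔQ/ΔP)(P̄/Q̄) = (-110/3)(20.50/1315.0).

-0.57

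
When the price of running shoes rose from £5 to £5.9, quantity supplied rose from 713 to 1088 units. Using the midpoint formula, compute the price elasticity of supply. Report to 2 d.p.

2.52

ΔQ = 1088 − 713 = 375; ΔP = 5.9 − 5 = 0.9.
Midpoints: P̄ = 5.45, Q̄ = 900.5.
ε_s = (ΔQ/ΔP)(P̄/Q̄) = (375/0.9)(5.45/900.5).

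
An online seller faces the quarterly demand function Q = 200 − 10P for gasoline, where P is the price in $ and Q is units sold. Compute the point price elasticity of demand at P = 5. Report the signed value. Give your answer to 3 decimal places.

At P = 5, Q = 150.
dQ/dP = −10.
ε = (dQ/dP)(P/Q) = (-10)(5/150).
|ε| < 1, so demand is inelastic at this price.

-0.333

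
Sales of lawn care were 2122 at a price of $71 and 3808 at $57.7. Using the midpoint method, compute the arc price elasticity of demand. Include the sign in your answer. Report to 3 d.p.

ΔQ = 3808 − 2122 = 1686; ΔP = 57.7 − 71 = -13.3.
Midpoints: P̄ = 64.35, Q̄ = 2965.0.
ε = (ΔQ/ΔP)(P̄/Q̄) = (1686/-13.3)(64.35/2965.0).

-2.751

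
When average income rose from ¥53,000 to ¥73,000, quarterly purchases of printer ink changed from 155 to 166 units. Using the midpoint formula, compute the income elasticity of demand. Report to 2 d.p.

ΔQ = 11, ΔI = 20000. Midpoints: Ī = 63,000, Q̄ = 160.5.
ε_I = (ΔQ/ΔI)(Ī/Q̄) = (11/20000)(63000/160.5).

0.22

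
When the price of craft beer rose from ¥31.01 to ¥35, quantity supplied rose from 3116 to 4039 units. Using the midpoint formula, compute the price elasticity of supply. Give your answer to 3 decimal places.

2.134

ΔQ = 4039 − 3116 = 923; ΔP = 35 − 31.01 = 3.99.
Midpoints: P̄ = 33.01, Q̄ = 3577.5.
ε_s = (ΔQ/ΔP)(P̄/Q̄) = (923/3.99)(33.01/3577.5).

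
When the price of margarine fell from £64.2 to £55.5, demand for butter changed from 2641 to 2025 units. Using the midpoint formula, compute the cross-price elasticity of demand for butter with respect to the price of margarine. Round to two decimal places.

1.82

ΔQ_x = 2025 − 2641 = -616; ΔP_y = 55.5 − 64.2 = -8.7.
Midpoints: P̄_y = 59.85, Q̄_x = 2333.0.
ε_xy = (ΔQ_x/ΔP_y)(P̄_y/Q̄_x) = (-616/-8.7)(59.85/2333.0).
ε_xy > 0, so the goods are substitutes.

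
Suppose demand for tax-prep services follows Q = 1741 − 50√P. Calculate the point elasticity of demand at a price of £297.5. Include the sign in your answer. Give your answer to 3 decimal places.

-0.491

At P = 297.5, Q = 878.591.
dQ/dP = −50/(2√P) = -1.449.
ε = (dQ/dP)(P/Q) = (-1.449)(297.5/878.591).
|ε| < 1, so demand is inelastic at this price.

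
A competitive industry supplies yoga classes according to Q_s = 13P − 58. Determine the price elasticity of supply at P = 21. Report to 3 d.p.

1.270

At P = 21, Q_s = 215.
dQ_s/dP = 13.
ε_s = (dQ_s/dP)(P/Q_s) = (13)(21/215).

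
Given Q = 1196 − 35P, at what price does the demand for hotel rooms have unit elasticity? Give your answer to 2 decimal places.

For linear demand Q = a − bP, ε = −bP/(a − bP). |ε| = 1 when bP = a − bP, i.e. P = a/(2b).
P = 1196/(2·35) = 1196/70 = 17.0857.

17.09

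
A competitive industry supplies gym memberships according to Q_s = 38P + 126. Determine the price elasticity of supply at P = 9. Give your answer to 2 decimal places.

0.73

At P = 9, Q_s = 468.
dQ_s/dP = 38.
ε_s = (dQ_s/dP)(P/Q_s) = (38)(9/468).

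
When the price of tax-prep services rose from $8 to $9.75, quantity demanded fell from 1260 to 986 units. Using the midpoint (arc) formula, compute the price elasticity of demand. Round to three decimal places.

ΔQ = 986 − 1260 = -274; ΔP = 9.75 − 8 = 1.75.
Midpoints: P̄ = 8.88, Q̄ = 1123.0.
ε = (ΔQ/ΔP)(P̄/Q̄) = (-274/1.75)(8.88/1123.0).

-1.237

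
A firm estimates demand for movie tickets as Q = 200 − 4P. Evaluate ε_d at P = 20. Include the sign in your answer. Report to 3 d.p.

At P = 20, Q = 120.
dQ/dP = −4.
ε = (dQ/dP)(P/Q) = (-4)(20/120).

-0.667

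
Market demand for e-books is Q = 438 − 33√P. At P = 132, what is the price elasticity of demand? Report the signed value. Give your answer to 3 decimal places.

At P = 132, Q = 58.859.
dQ/dP = −33/(2√P) = -1.436.
ε = (dQ/dP)(P/Q) = (-1.436)(132/58.859).
|ε| > 1, so demand is elastic at this price.

-3.221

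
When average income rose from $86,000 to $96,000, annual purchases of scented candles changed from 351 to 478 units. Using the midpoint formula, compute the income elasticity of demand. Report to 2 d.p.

ΔQ = 127, ΔI = 10000. Midpoints: Ī = 91,000, Q̄ = 414.5.
ε_I = (ΔQ/ΔI)(Ī/Q̄) = (127/10000)(91000/414.5).

2.79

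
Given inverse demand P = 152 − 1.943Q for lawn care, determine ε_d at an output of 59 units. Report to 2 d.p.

At Q = 59, P = 152 − 1.943(59) = 37.36.
dP/dQ = −1.943, so dQ/dP = 1/(−1.943) = -0.515.
ε = (dQ/dP)(P/Q) = (-0.515)(37.36/59).

-0.33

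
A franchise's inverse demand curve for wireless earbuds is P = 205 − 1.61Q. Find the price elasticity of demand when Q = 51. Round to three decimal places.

At Q = 51, P = 205 − 1.61(51) = 122.89.
dP/dQ = −1.61, so dQ/dP = 1/(−1.61) = -0.621.
ε = (dQ/dP)(P/Q) = (-0.621)(122.89/51).

-1.497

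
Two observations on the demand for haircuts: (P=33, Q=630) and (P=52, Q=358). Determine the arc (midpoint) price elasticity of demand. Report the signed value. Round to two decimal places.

ΔQ = 358 − 630 = -272; ΔP = 52 − 33 = 19.
Midpoints: P̄ = 42.50, Q̄ = 494.0.
ε = (ΔQ/ΔP)(P̄/Q̄) = (-272/19)(42.50/494.0).

-1.23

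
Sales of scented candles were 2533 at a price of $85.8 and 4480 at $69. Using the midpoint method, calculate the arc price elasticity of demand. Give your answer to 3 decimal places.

ΔQ = 4480 − 2533 = 1947; ΔP = 69 − 85.8 = -16.8.
Midpoints: P̄ = 77.40, Q̄ = 3506.5.
ε = (ΔQ/ΔP)(P̄/Q̄) = (1947/-16.8)(77.40/3506.5).

-2.558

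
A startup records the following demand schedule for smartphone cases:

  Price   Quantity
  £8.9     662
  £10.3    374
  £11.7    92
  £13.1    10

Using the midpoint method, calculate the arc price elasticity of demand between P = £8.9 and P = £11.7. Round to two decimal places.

-5.56

At P = 8.9, Q = 662; at P = 11.7, Q = 92.
ΔQ = -570, ΔP = 2.8. Midpoints: P̄ = 10.30, Q̄ = 377.0.
ε = (ΔQ/ΔP)(P̄/Q̄) = (-570/2.8)(10.30/377.0).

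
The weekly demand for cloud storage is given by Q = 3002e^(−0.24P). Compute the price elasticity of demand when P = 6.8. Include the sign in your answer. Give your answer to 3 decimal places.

-1.632

At P = 6.8, Q = 587.005.
dQ/dP = −0.24·3002e^(−0.24P) = −0.24Q = -140.881.
ε = (dQ/dP)(P/Q) = (-140.881)(6.8/587.005).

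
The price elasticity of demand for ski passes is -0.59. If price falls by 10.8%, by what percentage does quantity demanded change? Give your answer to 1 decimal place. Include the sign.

%ΔQ ≈ ε × %ΔP = (-0.59)(-10.8%) = 6.37%.

6.4%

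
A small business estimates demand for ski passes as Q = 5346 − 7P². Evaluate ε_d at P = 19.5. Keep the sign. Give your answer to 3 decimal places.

At P = 19.5, Q = 2684.250.
dQ/dP = −14P = -273.
ε = (dQ/dP)(P/Q) = (-273)(19.5/2684.250).
|ε| > 1, so demand is elastic at this price.

-1.983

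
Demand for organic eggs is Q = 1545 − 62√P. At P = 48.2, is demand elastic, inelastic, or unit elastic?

inelastic

Q = 1114.557, dQ/dP = -4.465.
ε = (dQ/dP)(P/Q) ≈ -0.193.
|ε| = 0.19 < 1.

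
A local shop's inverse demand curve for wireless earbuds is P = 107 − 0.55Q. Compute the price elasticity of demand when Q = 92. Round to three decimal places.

At Q = 92, P = 107 − 0.55(92) = 56.40.
dP/dQ = −0.55, so dQ/dP = 1/(−0.55) = -1.818.
ε = (dQ/dP)(P/Q) = (-1.818)(56.40/92).

-1.115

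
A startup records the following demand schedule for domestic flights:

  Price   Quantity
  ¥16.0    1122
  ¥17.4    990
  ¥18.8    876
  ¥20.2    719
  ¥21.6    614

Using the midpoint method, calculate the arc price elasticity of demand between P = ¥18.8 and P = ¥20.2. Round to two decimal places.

At P = 18.8, Q = 876; at P = 20.2, Q = 719.
ΔQ = -157, ΔP = 1.4. Midpoints: P̄ = 19.50, Q̄ = 797.5.
ε = (ΔQ/ΔP)(P̄/Q̄) = (-157/1.4)(19.50/797.5).

-2.74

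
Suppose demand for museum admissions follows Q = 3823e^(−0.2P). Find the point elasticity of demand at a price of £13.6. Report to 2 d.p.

-2.72

At P = 13.6, Q = 251.839.
dQ/dP = −0.2·3823e^(−0.2P) = −0.2Q = -50.368.
ε = (dQ/dP)(P/Q) = (-50.368)(13.6/251.839).
|ε| > 1, so demand is elastic at this price.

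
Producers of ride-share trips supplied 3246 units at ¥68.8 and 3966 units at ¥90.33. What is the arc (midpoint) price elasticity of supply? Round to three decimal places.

0.738

ΔQ = 3966 − 3246 = 720; ΔP = 90.33 − 68.8 = 21.53.
Midpoints: P̄ = 79.56, Q̄ = 3606.0.
ε_s = (ΔQ/ΔP)(P̄/Q̄) = (720/21.53)(79.56/3606.0).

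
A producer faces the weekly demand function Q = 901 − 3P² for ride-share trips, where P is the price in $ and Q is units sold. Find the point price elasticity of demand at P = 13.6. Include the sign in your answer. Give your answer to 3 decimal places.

At P = 13.6, Q = 346.120.
dQ/dP = −6P = -81.600.
ε = (dQ/dP)(P/Q) = (-81.600)(13.6/346.120).
|ε| > 1, so demand is elastic at this price.

-3.206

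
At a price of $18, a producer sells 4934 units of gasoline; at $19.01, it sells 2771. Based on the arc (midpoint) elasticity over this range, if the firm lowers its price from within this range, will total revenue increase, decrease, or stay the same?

increase

Arc ε = (-2163/1.01)(18.51/3852.5) ≈ -10.287.
|ε| = 10.29 > 1, so demand is elastic. A price cut therefore raises total revenue.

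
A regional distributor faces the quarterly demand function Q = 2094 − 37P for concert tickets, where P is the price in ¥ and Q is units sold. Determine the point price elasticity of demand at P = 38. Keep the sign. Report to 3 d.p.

At P = 38, Q = 688.
dQ/dP = −37.
ε = (dQ/dP)(P/Q) = (-37)(38/688).

-2.044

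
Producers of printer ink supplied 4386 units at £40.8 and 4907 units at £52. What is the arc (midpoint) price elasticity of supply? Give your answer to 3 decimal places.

0.465

ΔQ = 4907 − 4386 = 521; ΔP = 52 − 40.8 = 11.2.
Midpoints: P̄ = 46.40, Q̄ = 4646.5.
ε_s = (ΔQ/ΔP)(P̄/Q̄) = (521/11.2)(46.40/4646.5).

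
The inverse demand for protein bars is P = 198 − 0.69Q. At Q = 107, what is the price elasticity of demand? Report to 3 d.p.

At Q = 107, P = 198 − 0.69(107) = 124.17.
dP/dQ = −0.69, so dQ/dP = 1/(−0.69) = -1.449.
ε = (dQ/dP)(P/Q) = (-1.449)(124.17/107).

-1.682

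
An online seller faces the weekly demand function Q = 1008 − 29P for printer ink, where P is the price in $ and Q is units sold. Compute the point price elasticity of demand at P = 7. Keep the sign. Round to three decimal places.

At P = 7, Q = 805.
dQ/dP = −29.
ε = (dQ/dP)(P/Q) = (-29)(7/805).

-0.252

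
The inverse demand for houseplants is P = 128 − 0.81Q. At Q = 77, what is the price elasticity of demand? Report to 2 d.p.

At Q = 77, P = 128 − 0.81(77) = 65.63.
dP/dQ = −0.81, so dQ/dP = 1/(−0.81) = -1.235.
ε = (dQ/dP)(P/Q) = (-1.235)(65.63/77).

-1.05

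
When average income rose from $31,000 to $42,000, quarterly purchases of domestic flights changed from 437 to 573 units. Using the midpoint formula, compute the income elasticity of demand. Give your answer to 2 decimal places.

ΔQ = 136, ΔI = 11000. Midpoints: Ī = 36,500, Q̄ = 505.0.
ε_I = (ΔQ/ΔI)(Ī/Q̄) = (136/11000)(36500/505.0).
ε_I > 0, so the good is normal.

0.89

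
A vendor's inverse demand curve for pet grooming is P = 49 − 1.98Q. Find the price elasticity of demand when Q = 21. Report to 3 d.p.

-0.178

At Q = 21, P = 49 − 1.98(21) = 7.42.
dP/dQ = −1.98, so dQ/dP = 1/(−1.98) = -0.505.
ε = (dQ/dP)(P/Q) = (-0.505)(7.42/21).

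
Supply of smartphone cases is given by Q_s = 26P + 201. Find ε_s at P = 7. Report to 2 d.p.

0.48

At P = 7, Q_s = 383.
dQ_s/dP = 26.
ε_s = (dQ_s/dP)(P/Q_s) = (26)(7/383).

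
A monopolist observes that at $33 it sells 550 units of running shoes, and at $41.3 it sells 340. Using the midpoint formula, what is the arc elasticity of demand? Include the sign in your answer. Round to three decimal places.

-2.112

ΔQ = 340 − 550 = -210; ΔP = 41.3 − 33 = 8.3.
Midpoints: P̄ = 37.15, Q̄ = 445.0.
ε = (ΔQ/ΔP)(P̄/Q̄) = (-210/8.3)(37.15/445.0).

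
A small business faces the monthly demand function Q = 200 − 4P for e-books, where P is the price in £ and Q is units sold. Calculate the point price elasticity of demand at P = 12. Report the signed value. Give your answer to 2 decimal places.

At P = 12, Q = 152.
dQ/dP = −4.
ε = (dQ/dP)(P/Q) = (-4)(12/152).

-0.32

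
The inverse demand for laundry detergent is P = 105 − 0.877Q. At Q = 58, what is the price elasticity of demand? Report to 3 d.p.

-1.064

At Q = 58, P = 105 − 0.877(58) = 54.13.
dP/dQ = −0.877, so dQ/dP = 1/(−0.877) = -1.140.
ε = (dQ/dP)(P/Q) = (-1.140)(54.13/58).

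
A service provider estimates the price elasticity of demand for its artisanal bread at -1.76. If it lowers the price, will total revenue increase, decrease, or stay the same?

|ε| = 1.76 > 1, so demand is elastic. A price cut therefore raises total revenue.

increase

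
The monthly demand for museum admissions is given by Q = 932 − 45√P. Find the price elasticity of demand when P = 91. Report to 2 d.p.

At P = 91, Q = 502.727.
dQ/dP = −45/(2√P) = -2.359.
ε = (dQ/dP)(P/Q) = (-2.359)(91/502.727).

-0.43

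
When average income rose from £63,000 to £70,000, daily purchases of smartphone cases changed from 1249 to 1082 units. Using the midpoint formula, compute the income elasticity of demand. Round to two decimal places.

-1.36

ΔQ = -167, ΔI = 7000. Midpoints: Ī = 66,500, Q̄ = 1165.5.
ε_I = (ΔQ/ΔI)(Ī/Q̄) = (-167/7000)(66500/1165.5).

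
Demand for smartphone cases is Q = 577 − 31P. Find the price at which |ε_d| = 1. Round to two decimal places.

9.31

For linear demand Q = a − bP, ε = −bP/(a − bP). |ε| = 1 when bP = a − bP, i.e. P = a/(2b).
P = 577/(2·31) = 577/62 = 9.3065.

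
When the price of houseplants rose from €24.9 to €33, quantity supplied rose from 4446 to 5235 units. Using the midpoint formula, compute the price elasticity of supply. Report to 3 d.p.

0.583

ΔQ = 5235 − 4446 = 789; ΔP = 33 − 24.9 = 8.1.
Midpoints: P̄ = 28.95, Q̄ = 4840.5.
ε_s = (ΔQ/ΔP)(P̄/Q̄) = (789/8.1)(28.95/4840.5).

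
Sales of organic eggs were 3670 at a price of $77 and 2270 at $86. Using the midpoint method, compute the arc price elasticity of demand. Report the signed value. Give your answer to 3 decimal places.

-4.269

ΔQ = 2270 − 3670 = -1400; ΔP = 86 − 77 = 9.
Midpoints: P̄ = 81.50, Q̄ = 2970.0.
ε = (ΔQ/ΔP)(P̄/Q̄) = (-1400/9)(81.50/2970.0).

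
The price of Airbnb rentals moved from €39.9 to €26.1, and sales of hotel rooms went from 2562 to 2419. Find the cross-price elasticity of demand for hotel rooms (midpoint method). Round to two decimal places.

0.14

ΔQ_x = 2419 − 2562 = -143; ΔP_y = 26.1 − 39.9 = -13.8.
Midpoints: P̄_y = 33.00, Q̄_x = 2490.5.
ε_xy = (ΔQ_x/ΔP_y)(P̄_y/Q̄_x) = (-143/-13.8)(33.00/2490.5).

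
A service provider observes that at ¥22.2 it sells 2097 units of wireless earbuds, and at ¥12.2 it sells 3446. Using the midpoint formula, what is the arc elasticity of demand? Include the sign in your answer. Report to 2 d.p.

-0.84

ΔQ = 3446 − 2097 = 1349; ΔP = 12.2 − 22.2 = -10.
Midpoints: P̄ = 17.20, Q̄ = 2771.5.
ε = (ΔQ/ΔP)(P̄/Q̄) = (1349/-10)(17.20/2771.5).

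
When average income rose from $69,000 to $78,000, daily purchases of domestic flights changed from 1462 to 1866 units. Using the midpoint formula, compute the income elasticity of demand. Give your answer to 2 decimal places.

1.98

ΔQ = 404, ΔI = 9000. Midpoints: Ī = 73,500, Q̄ = 1664.0.
ε_I = (ΔQ/ΔI)(Ī/Q̄) = (404/9000)(73500/1664.0).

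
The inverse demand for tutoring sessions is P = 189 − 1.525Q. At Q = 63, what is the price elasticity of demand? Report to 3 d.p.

-0.967

At Q = 63, P = 189 − 1.525(63) = 92.93.
dP/dQ = −1.525, so dQ/dP = 1/(−1.525) = -0.656.
ε = (dQ/dP)(P/Q) = (-0.656)(92.93/63).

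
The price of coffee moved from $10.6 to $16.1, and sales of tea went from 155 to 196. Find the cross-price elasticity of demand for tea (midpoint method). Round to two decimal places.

ΔQ_x = 196 − 155 = 41; ΔP_y = 16.1 − 10.6 = 5.5.
Midpoints: P̄_y = 13.35, Q̄_x = 175.5.
ε_xy = (ΔQ_x/ΔP_y)(P̄_y/Q̄_x) = (41/5.5)(13.35/175.5).

0.57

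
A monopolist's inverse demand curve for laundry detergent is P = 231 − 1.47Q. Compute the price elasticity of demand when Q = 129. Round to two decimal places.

At Q = 129, P = 231 − 1.47(129) = 41.37.
dP/dQ = −1.47, so dQ/dP = 1/(−1.47) = -0.680.
ε = (dQ/dP)(P/Q) = (-0.680)(41.37/129).

-0.22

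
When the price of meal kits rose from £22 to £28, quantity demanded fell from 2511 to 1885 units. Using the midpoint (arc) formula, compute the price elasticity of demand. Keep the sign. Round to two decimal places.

ΔQ = 1885 − 2511 = -626; ΔP = 28 − 22 = 6.
Midpoints: P̄ = 25.00, Q̄ = 2198.0.
ε = (ΔQ/ΔP)(P̄/Q̄) = (-626/6)(25.00/2198.0).

-1.19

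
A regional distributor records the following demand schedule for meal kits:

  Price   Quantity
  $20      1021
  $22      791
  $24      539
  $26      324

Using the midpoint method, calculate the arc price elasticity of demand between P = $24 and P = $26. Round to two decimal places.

At P = 24, Q = 539; at P = 26, Q = 324.
ΔQ = -215, ΔP = 2. Midpoints: P̄ = 25.00, Q̄ = 431.5.
ε = (ΔQ/ΔP)(P̄/Q̄) = (-215/2)(25.00/431.5).

-6.23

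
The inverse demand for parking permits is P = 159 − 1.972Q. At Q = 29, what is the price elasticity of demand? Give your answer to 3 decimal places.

-1.780

At Q = 29, P = 159 − 1.972(29) = 101.81.
dP/dQ = −1.972, so dQ/dP = 1/(−1.972) = -0.507.
ε = (dQ/dP)(P/Q) = (-0.507)(101.81/29).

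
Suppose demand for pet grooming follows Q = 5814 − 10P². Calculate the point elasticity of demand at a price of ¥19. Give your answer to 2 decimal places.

At P = 19, Q = 2204.
dQ/dP = −20P = -380.
ε = (dQ/dP)(P/Q) = (-380)(19/2204).
|ε| > 1, so demand is elastic at this price.

-3.28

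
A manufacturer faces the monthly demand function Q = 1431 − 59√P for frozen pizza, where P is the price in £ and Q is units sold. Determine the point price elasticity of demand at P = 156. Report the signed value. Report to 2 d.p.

At P = 156, Q = 694.090.
dQ/dP = −59/(2√P) = -2.362.
ε = (dQ/dP)(P/Q) = (-2.362)(156/694.090).

-0.53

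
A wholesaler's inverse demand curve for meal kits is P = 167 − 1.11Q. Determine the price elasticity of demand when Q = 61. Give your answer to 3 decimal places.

-1.466

At Q = 61, P = 167 − 1.11(61) = 99.29.
dP/dQ = −1.11, so dQ/dP = 1/(−1.11) = -0.901.
ε = (dQ/dP)(P/Q) = (-0.901)(99.29/61).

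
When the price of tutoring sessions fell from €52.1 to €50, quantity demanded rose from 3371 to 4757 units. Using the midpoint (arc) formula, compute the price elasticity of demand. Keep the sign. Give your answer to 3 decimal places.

ΔQ = 4757 − 3371 = 1386; ΔP = 50 − 52.1 = -2.1.
Midpoints: P̄ = 51.05, Q̄ = 4064.0.
ε = (ΔQ/ΔP)(P̄/Q̄) = (1386/-2.1)(51.05/4064.0).

-8.291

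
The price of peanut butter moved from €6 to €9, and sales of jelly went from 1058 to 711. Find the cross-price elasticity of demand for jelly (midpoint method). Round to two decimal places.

ΔQ_x = 711 − 1058 = -347; ΔP_y = 9 − 6 = 3.
Midpoints: P̄_y = 7.50, Q̄_x = 884.5.
ε_xy = (ΔQ_x/ΔP_y)(P̄_y/Q̄_x) = (-347/3)(7.50/884.5).

-0.98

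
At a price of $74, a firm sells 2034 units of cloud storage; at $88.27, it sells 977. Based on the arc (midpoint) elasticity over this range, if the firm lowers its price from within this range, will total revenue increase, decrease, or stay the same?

increase

Arc ε = (-1057/14.27)(81.13/1505.5) ≈ -3.992.
|ε| = 3.99 > 1, so demand is elastic. A price cut therefore raises total revenue.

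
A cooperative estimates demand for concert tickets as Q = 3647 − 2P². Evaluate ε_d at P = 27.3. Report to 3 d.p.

At P = 27.3, Q = 2156.420.
dQ/dP = −4P = -109.200.
ε = (dQ/dP)(P/Q) = (-109.200)(27.3/2156.420).
|ε| > 1, so demand is elastic at this price.

-1.382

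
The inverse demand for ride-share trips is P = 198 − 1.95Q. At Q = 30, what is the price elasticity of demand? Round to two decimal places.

At Q = 30, P = 198 − 1.95(30) = 139.50.
dP/dQ = −1.95, so dQ/dP = 1/(−1.95) = -0.513.
ε = (dQ/dP)(P/Q) = (-0.513)(139.50/30).

-2.38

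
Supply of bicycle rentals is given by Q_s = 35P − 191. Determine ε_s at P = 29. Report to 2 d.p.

1.23

At P = 29, Q_s = 824.
dQ_s/dP = 35.
ε_s = (dQ_s/dP)(P/Q_s) = (35)(29/824).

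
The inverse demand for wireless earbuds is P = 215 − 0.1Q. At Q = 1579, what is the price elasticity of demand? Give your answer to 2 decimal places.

At Q = 1579, P = 215 − 0.1(1579) = 57.10.
dP/dQ = −0.1, so dQ/dP = 1/(−0.1) = -10.000.
ε = (dQ/dP)(P/Q) = (-10.000)(57.10/1579).

-0.36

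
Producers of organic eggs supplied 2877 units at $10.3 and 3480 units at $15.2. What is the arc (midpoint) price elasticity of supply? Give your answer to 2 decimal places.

0.49

ΔQ = 3480 − 2877 = 603; ΔP = 15.2 − 10.3 = 4.9.
Midpoints: P̄ = 12.75, Q̄ = 3178.5.
ε_s = (ΔQ/ΔP)(P̄/Q̄) = (603/4.9)(12.75/3178.5).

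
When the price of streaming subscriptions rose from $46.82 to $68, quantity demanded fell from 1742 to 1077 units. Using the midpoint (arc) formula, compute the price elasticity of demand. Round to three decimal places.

-1.279

ΔQ = 1077 − 1742 = -665; ΔP = 68 − 46.82 = 21.18.
Midpoints: P̄ = 57.41, Q̄ = 1409.5.
ε = (ΔQ/ΔP)(P̄/Q̄) = (-665/21.18)(57.41/1409.5).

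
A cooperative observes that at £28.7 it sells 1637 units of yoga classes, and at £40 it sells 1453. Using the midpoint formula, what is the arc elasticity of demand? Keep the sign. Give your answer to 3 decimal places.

-0.362

ΔQ = 1453 − 1637 = -184; ΔP = 40 − 28.7 = 11.3.
Midpoints: P̄ = 34.35, Q̄ = 1545.0.
ε = (ΔQ/ΔP)(P̄/Q̄) = (-184/11.3)(34.35/1545.0).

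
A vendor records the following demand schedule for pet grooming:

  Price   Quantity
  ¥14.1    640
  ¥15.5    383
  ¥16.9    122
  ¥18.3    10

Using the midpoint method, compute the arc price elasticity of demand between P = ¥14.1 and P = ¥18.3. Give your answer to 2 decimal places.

-7.48

At P = 14.1, Q = 640; at P = 18.3, Q = 10.
ΔQ = -630, ΔP = 4.2. Midpoints: P̄ = 16.20, Q̄ = 325.0.
ε = (ΔQ/ΔP)(P̄/Q̄) = (-630/4.2)(16.20/325.0).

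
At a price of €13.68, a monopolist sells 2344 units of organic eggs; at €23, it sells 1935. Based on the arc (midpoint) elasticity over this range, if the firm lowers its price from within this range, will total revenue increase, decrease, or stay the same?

decrease

Arc ε = (-409/9.32)(18.34/2139.5) ≈ -0.376.
|ε| = 0.38 < 1, so demand is inelastic. A price cut therefore reduces total revenue.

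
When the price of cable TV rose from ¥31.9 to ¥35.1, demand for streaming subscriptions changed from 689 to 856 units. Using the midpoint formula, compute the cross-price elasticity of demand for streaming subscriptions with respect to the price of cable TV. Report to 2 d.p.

2.26

ΔQ_x = 856 − 689 = 167; ΔP_y = 35.1 − 31.9 = 3.2.
Midpoints: P̄_y = 33.50, Q̄_x = 772.5.
ε_xy = (ΔQ_x/ΔP_y)(P̄_y/Q̄_x) = (167/3.2)(33.50/772.5).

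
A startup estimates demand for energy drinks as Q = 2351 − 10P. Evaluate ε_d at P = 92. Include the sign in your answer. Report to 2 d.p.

-0.64

At P = 92, Q = 1431.
dQ/dP = −10.
ε = (dQ/dP)(P/Q) = (-10)(92/1431).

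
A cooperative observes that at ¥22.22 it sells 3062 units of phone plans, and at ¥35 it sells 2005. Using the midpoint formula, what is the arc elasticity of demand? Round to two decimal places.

-0.93

ΔQ = 2005 − 3062 = -1057; ΔP = 35 − 22.22 = 12.78.
Midpoints: P̄ = 28.61, Q̄ = 2533.5.
ε = (ΔQ/ΔP)(P̄/Q̄) = (-1057/12.78)(28.61/2533.5).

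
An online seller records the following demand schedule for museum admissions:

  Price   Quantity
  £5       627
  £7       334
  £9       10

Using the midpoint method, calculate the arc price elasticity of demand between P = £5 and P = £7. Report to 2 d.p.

At P = 5, Q = 627; at P = 7, Q = 334.
ΔQ = -293, ΔP = 2. Midpoints: P̄ = 6.00, Q̄ = 480.5.
ε = (ΔQ/ΔP)(P̄/Q̄) = (-293/2)(6.00/480.5).

-1.83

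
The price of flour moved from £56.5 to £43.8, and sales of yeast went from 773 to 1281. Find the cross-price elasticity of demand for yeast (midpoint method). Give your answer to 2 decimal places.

ΔQ_x = 1281 − 773 = 508; ΔP_y = 43.8 − 56.5 = -12.7.
Midpoints: P̄_y = 50.15, Q̄_x = 1027.0.
ε_xy = (ΔQ_x/ΔP_y)(P̄_y/Q̄_x) = (508/-12.7)(50.15/1027.0).

-1.95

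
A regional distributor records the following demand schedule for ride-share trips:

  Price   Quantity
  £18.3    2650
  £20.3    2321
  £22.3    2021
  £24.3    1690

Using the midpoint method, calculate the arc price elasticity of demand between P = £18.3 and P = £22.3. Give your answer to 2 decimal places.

At P = 18.3, Q = 2650; at P = 22.3, Q = 2021.
ΔQ = -629, ΔP = 4.0. Midpoints: P̄ = 20.30, Q̄ = 2335.5.
ε = (ΔQ/ΔP)(P̄/Q̄) = (-629/4.0)(20.30/2335.5).

-1.37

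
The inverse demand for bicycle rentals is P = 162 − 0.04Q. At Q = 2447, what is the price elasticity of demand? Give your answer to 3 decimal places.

At Q = 2447, P = 162 − 0.04(2447) = 64.12.
dP/dQ = −0.04, so dQ/dP = 1/(−0.04) = -25.000.
ε = (dQ/dP)(P/Q) = (-25.000)(64.12/2447).

-0.655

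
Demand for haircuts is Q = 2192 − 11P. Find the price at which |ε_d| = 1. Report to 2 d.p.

For linear demand Q = a − bP, ε = −bP/(a − bP). |ε| = 1 when bP = a − bP, i.e. P = a/(2b).
P = 2192/(2·11) = 2192/22 = 99.6364.

99.64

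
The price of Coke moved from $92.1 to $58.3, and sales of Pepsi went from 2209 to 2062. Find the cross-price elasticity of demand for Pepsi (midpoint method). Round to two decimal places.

0.15

ΔQ_x = 2062 − 2209 = -147; ΔP_y = 58.3 − 92.1 = -33.8.
Midpoints: P̄_y = 75.20, Q̄_x = 2135.5.
ε_xy = (ΔQ_x/ΔP_y)(P̄_y/Q̄_x) = (-147/-33.8)(75.20/2135.5).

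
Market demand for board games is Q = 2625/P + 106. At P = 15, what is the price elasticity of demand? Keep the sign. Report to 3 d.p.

At P = 15, Q = 281.
dQ/dP = −2625/P² = -11.667.
ε = (dQ/dP)(P/Q) = (-11.667)(15/281).
|ε| < 1, so demand is inelastic at this price.

-0.623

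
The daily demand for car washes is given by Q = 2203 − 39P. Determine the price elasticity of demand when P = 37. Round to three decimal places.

At P = 37, Q = 760.
dQ/dP = −39.
ε = (dQ/dP)(P/Q) = (-39)(37/760).
|ε| > 1, so demand is elastic at this price.

-1.899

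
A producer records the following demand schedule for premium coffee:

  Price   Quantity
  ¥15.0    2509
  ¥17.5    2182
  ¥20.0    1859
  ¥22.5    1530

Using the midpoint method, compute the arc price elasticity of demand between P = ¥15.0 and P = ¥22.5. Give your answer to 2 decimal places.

-1.21

At P = 15.0, Q = 2509; at P = 22.5, Q = 1530.
ΔQ = -979, ΔP = 7.5. Midpoints: P̄ = 18.75, Q̄ = 2019.5.
ε = (ΔQ/ΔP)(P̄/Q̄) = (-979/7.5)(18.75/2019.5).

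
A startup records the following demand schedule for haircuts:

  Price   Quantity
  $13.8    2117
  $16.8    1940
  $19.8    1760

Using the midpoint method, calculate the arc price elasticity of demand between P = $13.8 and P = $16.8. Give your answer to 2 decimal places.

At P = 13.8, Q = 2117; at P = 16.8, Q = 1940.
ΔQ = -177, ΔP = 3.0. Midpoints: P̄ = 15.30, Q̄ = 2028.5.
ε = (ΔQ/ΔP)(P̄/Q̄) = (-177/3.0)(15.30/2028.5).

-0.45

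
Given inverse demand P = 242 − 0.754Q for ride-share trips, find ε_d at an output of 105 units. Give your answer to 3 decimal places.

-2.057

At Q = 105, P = 242 − 0.754(105) = 162.83.
dP/dQ = −0.754, so dQ/dP = 1/(−0.754) = -1.326.
ε = (dQ/dP)(P/Q) = (-1.326)(162.83/105).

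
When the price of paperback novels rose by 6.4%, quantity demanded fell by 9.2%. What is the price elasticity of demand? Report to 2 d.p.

ε = %ΔQ / %ΔP = (-9.2)/(6.4) = -1.437.

-1.44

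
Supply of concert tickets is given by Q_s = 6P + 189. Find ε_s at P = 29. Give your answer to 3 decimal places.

At P = 29, Q_s = 363.
dQ_s/dP = 6.
ε_s = (dQ_s/dP)(P/Q_s) = (6)(29/363).

0.479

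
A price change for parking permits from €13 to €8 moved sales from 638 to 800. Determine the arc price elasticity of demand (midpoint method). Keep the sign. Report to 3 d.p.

-0.473

ΔQ = 800 − 638 = 162; ΔP = 8 − 13 = -5.
Midpoints: P̄ = 10.50, Q̄ = 719.0.
ε = (ΔQ/ΔP)(P̄/Q̄) = (162/-5)(10.50/719.0).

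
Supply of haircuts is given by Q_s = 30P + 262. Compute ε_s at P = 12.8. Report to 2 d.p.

At P = 12.8, Q_s = 646.
dQ_s/dP = 30.
ε_s = (dQ_s/dP)(P/Q_s) = (30)(12.8/646).

0.59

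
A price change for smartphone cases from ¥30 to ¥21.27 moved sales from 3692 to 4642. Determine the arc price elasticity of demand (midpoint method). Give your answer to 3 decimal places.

ΔQ = 4642 − 3692 = 950; ΔP = 21.27 − 30 = -8.73.
Midpoints: P̄ = 25.63, Q̄ = 4167.0.
ε = (ΔQ/ΔP)(P̄/Q̄) = (950/-8.73)(25.63/4167.0).

-0.669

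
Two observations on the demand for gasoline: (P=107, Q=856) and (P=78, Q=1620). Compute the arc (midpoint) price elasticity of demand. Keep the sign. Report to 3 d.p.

-1.968

ΔQ = 1620 − 856 = 764; ΔP = 78 − 107 = -29.
Midpoints: P̄ = 92.50, Q̄ = 1238.0.
ε = (ΔQ/ΔP)(P̄/Q̄) = (764/-29)(92.50/1238.0).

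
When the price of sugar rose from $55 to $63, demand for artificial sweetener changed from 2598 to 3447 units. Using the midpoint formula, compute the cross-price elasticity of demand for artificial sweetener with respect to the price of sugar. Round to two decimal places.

2.07

ΔQ_x = 3447 − 2598 = 849; ΔP_y = 63 − 55 = 8.
Midpoints: P̄_y = 59.00, Q̄_x = 3022.5.
ε_xy = (ΔQ_x/ΔP_y)(P̄_y/Q̄_x) = (849/8)(59.00/3022.5).
ε_xy > 0, so the goods are substitutes.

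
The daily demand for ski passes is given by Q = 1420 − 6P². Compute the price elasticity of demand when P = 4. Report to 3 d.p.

At P = 4, Q = 1324.
dQ/dP = −12P = -48.
ε = (dQ/dP)(P/Q) = (-48)(4/1324).
|ε| < 1, so demand is inelastic at this price.

-0.145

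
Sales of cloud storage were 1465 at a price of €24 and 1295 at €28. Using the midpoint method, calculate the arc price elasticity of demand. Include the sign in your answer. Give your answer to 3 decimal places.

ΔQ = 1295 − 1465 = -170; ΔP = 28 − 24 = 4.
Midpoints: P̄ = 26.00, Q̄ = 1380.0.
ε = (ΔQ/ΔP)(P̄/Q̄) = (-170/4)(26.00/1380.0).

-0.801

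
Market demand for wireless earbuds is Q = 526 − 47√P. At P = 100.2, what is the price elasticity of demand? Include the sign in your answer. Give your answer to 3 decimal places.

At P = 100.2, Q = 55.530.
dQ/dP = −47/(2√P) = -2.348.
ε = (dQ/dP)(P/Q) = (-2.348)(100.2/55.530).

-4.236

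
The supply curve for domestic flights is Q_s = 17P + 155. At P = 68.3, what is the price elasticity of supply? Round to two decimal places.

0.88

At P = 68.3, Q_s = 1316.10.
dQ_s/dP = 17.
ε_s = (dQ_s/dP)(P/Q_s) = (17)(68.3/1316.10).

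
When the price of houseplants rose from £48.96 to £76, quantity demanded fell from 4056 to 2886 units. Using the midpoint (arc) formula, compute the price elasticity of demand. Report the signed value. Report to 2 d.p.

-0.78

ΔQ = 2886 − 4056 = -1170; ΔP = 76 − 48.96 = 27.04.
Midpoints: P̄ = 62.48, Q̄ = 3471.0.
ε = (ΔQ/ΔP)(P̄/Q̄) = (-1170/27.04)(62.48/3471.0).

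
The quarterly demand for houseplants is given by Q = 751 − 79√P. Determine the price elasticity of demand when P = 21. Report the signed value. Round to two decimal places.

At P = 21, Q = 388.977.
dQ/dP = −79/(2√P) = -8.620.
ε = (dQ/dP)(P/Q) = (-8.620)(21/388.977).
|ε| < 1, so demand is inelastic at this price.

-0.47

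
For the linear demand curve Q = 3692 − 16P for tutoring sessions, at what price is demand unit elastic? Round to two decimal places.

115.38

For linear demand Q = a − bP, ε = −bP/(a − bP). |ε| = 1 when bP = a − bP, i.e. P = a/(2b).
P = 3692/(2·16) = 3692/32 = 115.3750.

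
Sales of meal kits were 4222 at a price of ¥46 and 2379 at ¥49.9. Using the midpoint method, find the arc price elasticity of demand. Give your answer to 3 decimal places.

-6.865

ΔQ = 2379 − 4222 = -1843; ΔP = 49.9 − 46 = 3.9.
Midpoints: P̄ = 47.95, Q̄ = 3300.5.
ε = (ΔQ/ΔP)(P̄/Q̄) = (-1843/3.9)(47.95/3300.5).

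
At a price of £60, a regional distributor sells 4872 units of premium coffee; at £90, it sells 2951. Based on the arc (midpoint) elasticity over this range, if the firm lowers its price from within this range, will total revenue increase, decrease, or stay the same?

increase

Arc ε = (-1921/30)(75.00/3911.5) ≈ -1.228.
|ε| = 1.23 > 1, so demand is elastic. A price cut therefore raises total revenue.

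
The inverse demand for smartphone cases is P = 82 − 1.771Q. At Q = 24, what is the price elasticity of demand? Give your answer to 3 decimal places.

At Q = 24, P = 82 − 1.771(24) = 39.50.
dP/dQ = −1.771, so dQ/dP = 1/(−1.771) = -0.565.
ε = (dQ/dP)(P/Q) = (-0.565)(39.50/24).

-0.929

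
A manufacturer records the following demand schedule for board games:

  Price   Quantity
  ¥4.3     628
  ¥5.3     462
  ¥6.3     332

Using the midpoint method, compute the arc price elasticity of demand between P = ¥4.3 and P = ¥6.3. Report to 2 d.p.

At P = 4.3, Q = 628; at P = 6.3, Q = 332.
ΔQ = -296, ΔP = 2.0. Midpoints: P̄ = 5.30, Q̄ = 480.0.
ε = (ΔQ/ΔP)(P̄/Q̄) = (-296/2.0)(5.30/480.0).

-1.63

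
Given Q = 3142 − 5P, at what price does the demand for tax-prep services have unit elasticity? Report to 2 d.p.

For linear demand Q = a − bP, ε = −bP/(a − bP). |ε| = 1 when bP = a − bP, i.e. P = a/(2b).
P = 3142/(2·5) = 3142/10 = 314.2000.

314.20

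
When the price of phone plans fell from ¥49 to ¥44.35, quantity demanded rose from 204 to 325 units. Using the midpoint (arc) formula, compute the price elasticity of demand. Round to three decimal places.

-4.592

ΔQ = 325 − 204 = 121; ΔP = 44.35 − 49 = -4.65.
Midpoints: P̄ = 46.67, Q̄ = 264.5.
ε = (ΔQ/ΔP)(P̄/Q̄) = (121/-4.65)(46.67/264.5).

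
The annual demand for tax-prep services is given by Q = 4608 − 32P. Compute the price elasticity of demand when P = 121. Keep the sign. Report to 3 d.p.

-5.261

At P = 121, Q = 736.
dQ/dP = −32.
ε = (dQ/dP)(P/Q) = (-32)(121/736).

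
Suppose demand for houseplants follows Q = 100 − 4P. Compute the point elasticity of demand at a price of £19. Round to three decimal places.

-3.167

At P = 19, Q = 24.
dQ/dP = −4.
ε = (dQ/dP)(P/Q) = (-4)(19/24).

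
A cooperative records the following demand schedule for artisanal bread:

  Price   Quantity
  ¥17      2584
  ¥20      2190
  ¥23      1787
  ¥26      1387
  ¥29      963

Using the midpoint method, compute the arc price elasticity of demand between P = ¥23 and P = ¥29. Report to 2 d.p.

-2.60

At P = 23, Q = 1787; at P = 29, Q = 963.
ΔQ = -824, ΔP = 6. Midpoints: P̄ = 26.00, Q̄ = 1375.0.
ε = (ΔQ/ΔP)(P̄/Q̄) = (-824/6)(26.00/1375.0).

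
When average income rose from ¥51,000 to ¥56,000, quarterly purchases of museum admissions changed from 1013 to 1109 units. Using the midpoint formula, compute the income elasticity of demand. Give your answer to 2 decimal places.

0.97

ΔQ = 96, ΔI = 5000. Midpoints: Ī = 53,500, Q̄ = 1061.0.
ε_I = (ΔQ/ΔI)(Ī/Q̄) = (96/5000)(53500/1061.0).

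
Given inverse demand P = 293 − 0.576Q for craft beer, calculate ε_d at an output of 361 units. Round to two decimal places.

-0.41

At Q = 361, P = 293 − 0.576(361) = 85.06.
dP/dQ = −0.576, so dQ/dP = 1/(−0.576) = -1.736.
ε = (dQ/dP)(P/Q) = (-1.736)(85.06/361).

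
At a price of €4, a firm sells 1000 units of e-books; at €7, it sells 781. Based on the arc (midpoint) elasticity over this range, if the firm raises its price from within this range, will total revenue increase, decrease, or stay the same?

increase

Arc ε = (-219/3)(5.50/890.5) ≈ -0.451.
|ε| = 0.45 < 1, so demand is inelastic. A price rise therefore raises total revenue.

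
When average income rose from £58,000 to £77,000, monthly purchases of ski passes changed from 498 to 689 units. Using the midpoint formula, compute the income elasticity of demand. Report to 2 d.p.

1.14

ΔQ = 191, ΔI = 19000. Midpoints: Ī = 67,500, Q̄ = 593.5.
ε_I = (ΔQ/ΔI)(Ī/Q̄) = (191/19000)(67500/593.5).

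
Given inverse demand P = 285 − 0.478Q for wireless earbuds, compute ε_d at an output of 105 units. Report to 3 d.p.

-4.678

At Q = 105, P = 285 − 0.478(105) = 234.81.
dP/dQ = −0.478, so dQ/dP = 1/(−0.478) = -2.092.
ε = (dQ/dP)(P/Q) = (-2.092)(234.81/105).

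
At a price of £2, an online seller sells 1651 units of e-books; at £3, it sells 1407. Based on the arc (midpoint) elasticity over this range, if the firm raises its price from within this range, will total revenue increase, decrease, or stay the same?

Arc ε = (-244/1)(2.50/1529.0) ≈ -0.399.
|ε| = 0.40 < 1, so demand is inelastic. A price rise therefore raises total revenue.

increase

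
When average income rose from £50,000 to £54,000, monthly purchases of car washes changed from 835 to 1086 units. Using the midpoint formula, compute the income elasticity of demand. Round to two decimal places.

ΔQ = 251, ΔI = 4000. Midpoints: Ī = 52,000, Q̄ = 960.5.
ε_I = (ΔQ/ΔI)(Ī/Q̄) = (251/4000)(52000/960.5).

3.40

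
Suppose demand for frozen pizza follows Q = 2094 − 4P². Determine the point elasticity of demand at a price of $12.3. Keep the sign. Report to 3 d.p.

-0.813

At P = 12.3, Q = 1488.840.
dQ/dP = −8P = -98.400.
ε = (dQ/dP)(P/Q) = (-98.400)(12.3/1488.840).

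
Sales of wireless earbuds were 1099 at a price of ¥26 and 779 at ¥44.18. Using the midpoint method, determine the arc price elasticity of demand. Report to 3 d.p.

-0.658

ΔQ = 779 − 1099 = -320; ΔP = 44.18 − 26 = 18.18.
Midpoints: P̄ = 35.09, Q̄ = 939.0.
ε = (ΔQ/ΔP)(P̄/Q̄) = (-320/18.18)(35.09/939.0).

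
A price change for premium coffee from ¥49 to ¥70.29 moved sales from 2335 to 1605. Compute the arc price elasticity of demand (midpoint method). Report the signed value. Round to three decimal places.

ΔQ = 1605 − 2335 = -730; ΔP = 70.29 − 49 = 21.29.
Midpoints: P̄ = 59.65, Q̄ = 1970.0.
ε = (ΔQ/ΔP)(P̄/Q̄) = (-730/21.29)(59.65/1970.0).

-1.038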